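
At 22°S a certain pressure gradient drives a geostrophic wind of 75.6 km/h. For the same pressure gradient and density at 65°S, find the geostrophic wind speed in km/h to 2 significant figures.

With the same pressure gradient and density, V_g ∝ 1/f ∝ 1/sin φ.
V₂ = V₁ · sin φ₁ / sin φ₂ = 75.6 × sin 22° / sin 65°
V₂ = 75.6 × 0.3746/0.9063 = 31 km/h

31 km/h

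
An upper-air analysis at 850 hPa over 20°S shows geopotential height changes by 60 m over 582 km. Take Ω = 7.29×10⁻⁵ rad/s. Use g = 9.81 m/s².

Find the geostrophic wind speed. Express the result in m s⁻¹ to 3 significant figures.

20.3 m s⁻¹

Coriolis parameter at 20°S:
f = 2Ω sin φ = 2 × 7.29×10⁻⁵ × sin 20° = 4.99×10⁻⁵ s⁻¹
Height gradient: |∂Z/∂n| = 60 m / 582000 m = 1.03×10⁻⁴
On a pressure surface, geostrophic balance gives V_g = (g/f)|∂Z/∂n|:
V_g = 9.81 × 1.03×10⁻⁴ / 4.99×10⁻⁵ = 20.3 m/s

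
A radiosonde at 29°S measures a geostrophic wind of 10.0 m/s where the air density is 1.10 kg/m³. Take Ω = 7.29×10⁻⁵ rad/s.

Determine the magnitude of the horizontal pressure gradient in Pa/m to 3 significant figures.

Coriolis parameter at 29°S:
f = 2Ω sin φ = 2 × 7.29×10⁻⁵ × sin 29° = 7.07×10⁻⁵ s⁻¹
Geostrophic balance rearranged: |∂P/∂n| = f ρ V_g
|∂P/∂n| = 7.07×10⁻⁵ × 1.10 × 10.0 = 7.78×10⁻⁴ Pa/m

7.78×10⁻⁴ Pa/m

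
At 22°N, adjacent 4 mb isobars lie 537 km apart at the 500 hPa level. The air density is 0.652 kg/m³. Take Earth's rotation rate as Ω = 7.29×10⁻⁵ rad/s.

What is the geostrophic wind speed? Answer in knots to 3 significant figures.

Coriolis parameter at 22°N:
f = 2Ω sin φ = 2 × 7.29×10⁻⁵ × sin 22° = 5.46×10⁻⁵ s⁻¹
Pressure gradient: |∂P/∂n| = 400 Pa / 537000 m = 7.45×10⁻⁴ Pa/m
Geostrophic balance (pressure-gradient force = Coriolis force):
V_g = (1/(fρ)) |∂P/∂n| = 7.45×10⁻⁴ / (5.46×10⁻⁵ × 0.652) = 20.9 m/s
Converting: 20.9 m/s × 1.944 = 40.7 knots

40.7 knots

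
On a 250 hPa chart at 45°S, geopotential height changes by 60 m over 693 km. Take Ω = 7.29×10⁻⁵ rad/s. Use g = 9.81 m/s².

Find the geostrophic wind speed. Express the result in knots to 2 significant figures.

16 knots

Coriolis parameter at 45°S:
f = 2Ω sin φ = 2 × 7.29×10⁻⁵ × sin 45° = 1.03×10⁻⁴ s⁻¹
Height gradient: |∂Z/∂n| = 60 m / 693000 m = 8.66×10⁻⁵
On a pressure surface, geostrophic balance gives V_g = (g/f)|∂Z/∂n|:
V_g = 9.81 × 8.66×10⁻⁵ / 1.03×10⁻⁴ = 8.24 m/s
Converting: 8.24 m/s × 1.944 = 16 knots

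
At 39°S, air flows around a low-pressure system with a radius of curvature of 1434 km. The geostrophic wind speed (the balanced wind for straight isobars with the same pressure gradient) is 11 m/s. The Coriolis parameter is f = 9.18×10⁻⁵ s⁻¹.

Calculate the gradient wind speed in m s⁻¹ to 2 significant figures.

Around a low, centrifugal force acts outward with Coriolis, so pressure-gradient force balances both:
(1/ρ)|∂P/∂n| = fV + V²/R  →  V² + fR·V − fR·V_g = 0
With fR = 9.18×10⁻⁵ × 1434×10³ m = 132 m/s:
V = [−fR + √((fR)² + 4 fR V_g)]/2 = [−132 + √(132² + 4×132×11)]/2 = 10.2 m/s
Subgeostrophic (V < V_g = 11 m/s), as expected around a low.

10 m s⁻¹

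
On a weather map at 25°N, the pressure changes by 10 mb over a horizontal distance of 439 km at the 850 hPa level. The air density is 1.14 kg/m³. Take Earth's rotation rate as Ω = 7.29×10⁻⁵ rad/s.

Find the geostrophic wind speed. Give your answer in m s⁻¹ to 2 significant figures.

Coriolis parameter at 25°N:
f = 2Ω sin φ = 2 × 7.29×10⁻⁵ × sin 25° = 6.16×10⁻⁵ s⁻¹
Pressure gradient: |∂P/∂n| = 1000 Pa / 439000 m = 2.28×10⁻³ Pa/m
Geostrophic balance (pressure-gradient force = Coriolis force):
V_g = (1/(fρ)) |∂P/∂n| = 2.28×10⁻³ / (6.16×10⁻⁵ × 1.14) = 32.4 m/s

32 m s⁻¹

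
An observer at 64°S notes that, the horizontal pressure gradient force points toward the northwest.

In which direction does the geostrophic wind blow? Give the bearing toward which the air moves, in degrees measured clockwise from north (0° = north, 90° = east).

225°

The pressure-gradient force points toward the northwest (bearing 315°).
Geostrophic balance: in the Southern Hemisphere the Coriolis force deflects motion to the left, so the geostrophic wind blows 90° to the left of the pressure-gradient force (low pressure on the right).
Rotating 315° by 90° counterclockwise gives 225° — the wind blows toward the southwest.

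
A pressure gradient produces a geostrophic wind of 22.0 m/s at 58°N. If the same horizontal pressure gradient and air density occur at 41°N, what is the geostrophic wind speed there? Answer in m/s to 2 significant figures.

28 m/s

With the same pressure gradient and density, V_g ∝ 1/f ∝ 1/sin φ.
V₂ = V₁ · sin φ₁ / sin φ₂ = 22.0 × sin 58° / sin 41°
V₂ = 22.0 × 0.8480/0.6561 = 28 m/s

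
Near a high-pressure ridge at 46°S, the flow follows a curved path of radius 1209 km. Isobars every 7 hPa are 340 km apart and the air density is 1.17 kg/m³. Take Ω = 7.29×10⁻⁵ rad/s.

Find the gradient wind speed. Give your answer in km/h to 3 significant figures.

Coriolis parameter at 46°S:
f = 2Ω sin φ = 2 × 7.29×10⁻⁵ × sin 46° = 1.05×10⁻⁴ s⁻¹
Pressure gradient: |∂P/∂n| = 700 Pa / 340000 m = 2.06×10⁻³ Pa/m
Geostrophic speed: V_g = |∂P/∂n|/(fρ) = 2.06×10⁻³/(1.05×10⁻⁴ × 1.17) = 16.8 m/s
Around a high, pressure-gradient force acts outward with centrifugal, so Coriolis balances both:
fV = (1/ρ)|∂P/∂n| + V²/R  →  V² − fR·V + fR·V_g = 0
With fR = 1.05×10⁻⁴ × 1209×10³ m = 127 m/s:
V = [fR − √((fR)² − 4 fR V_g)]/2 = [127 − √(127² − 4×127×16.8)]/2 = 19.9 m/s
Supergeostrophic (V > V_g = 16.8 m/s), as expected around a high.
Converting: 19.9 m/s × 3.6 = 71.6 km/h

71.6 km/h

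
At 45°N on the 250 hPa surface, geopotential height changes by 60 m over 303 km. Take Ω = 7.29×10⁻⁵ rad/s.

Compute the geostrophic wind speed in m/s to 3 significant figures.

Coriolis parameter at 45°N:
f = 2Ω sin φ = 2 × 7.29×10⁻⁵ × sin 45° = 1.03×10⁻⁴ s⁻¹
Height gradient: |∂Z/∂n| = 60 m / 303000 m = 1.98×10⁻⁴
On a pressure surface, geostrophic balance gives V_g = (g/f)|∂Z/∂n|:
V_g = 9.81 × 1.98×10⁻⁴ / 1.03×10⁻⁴ = 18.8 m/s

18.8 m/s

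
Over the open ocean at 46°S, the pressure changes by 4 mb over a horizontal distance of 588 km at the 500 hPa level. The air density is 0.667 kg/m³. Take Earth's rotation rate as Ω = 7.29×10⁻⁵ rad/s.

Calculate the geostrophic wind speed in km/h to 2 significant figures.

Coriolis parameter at 46°S:
f = 2Ω sin φ = 2 × 7.29×10⁻⁵ × sin 46° = 1.05×10⁻⁴ s⁻¹
Pressure gradient: |∂P/∂n| = 400 Pa / 588000 m = 6.80×10⁻⁴ Pa/m
Geostrophic balance (pressure-gradient force = Coriolis force):
V_g = (1/(fρ)) |∂P/∂n| = 6.80×10⁻⁴ / (1.05×10⁻⁴ × 0.667) = 9.72 m/s
Converting: 9.72 m/s × 3.6 = 35 km/h

35 km/h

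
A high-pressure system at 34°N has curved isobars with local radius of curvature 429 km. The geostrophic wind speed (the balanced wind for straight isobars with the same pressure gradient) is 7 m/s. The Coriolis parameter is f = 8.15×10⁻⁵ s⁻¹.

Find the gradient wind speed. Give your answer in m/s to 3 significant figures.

9.68 m/s

Around a high, pressure-gradient force acts outward with centrifugal, so Coriolis balances both:
fV = (1/ρ)|∂P/∂n| + V²/R  →  V² − fR·V + fR·V_g = 0
With fR = 8.15×10⁻⁵ × 429×10³ m = 35.0 m/s:
V = [fR − √((fR)² − 4 fR V_g)]/2 = [35.0 − √(35.0² − 4×35.0×7)]/2 = 9.68 m/s
Supergeostrophic (V > V_g = 7 m/s), as expected around a high.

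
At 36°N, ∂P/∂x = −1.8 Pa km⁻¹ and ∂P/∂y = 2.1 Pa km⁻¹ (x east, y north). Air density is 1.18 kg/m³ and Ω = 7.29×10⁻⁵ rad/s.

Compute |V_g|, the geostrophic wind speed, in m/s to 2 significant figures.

Coriolis parameter at 36°N:
f = 2Ω sin φ = 2 × 7.29×10⁻⁵ × sin 36° = 8.57×10⁻⁵ s⁻¹
Component geostrophic relations (x east, y north):
u_g = −(1/(fρ)) ∂P/∂y,  v_g = (1/(fρ)) ∂P/∂x
u_g = −(2.1×10⁻³)/(8.57×10⁻⁵ × 1.18) = −20.8 m/s;  v_g = (−1.8×10⁻³)/(8.57×10⁻⁵ × 1.18) = −17.8 m/s
|V_g| = √(u_g² + v_g²) = 27.4 m/s

27 m/s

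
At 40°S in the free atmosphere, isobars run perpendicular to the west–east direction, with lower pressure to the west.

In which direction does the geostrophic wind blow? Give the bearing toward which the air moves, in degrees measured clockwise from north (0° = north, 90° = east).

180°

The pressure-gradient force points toward the west (bearing 270°).
Geostrophic balance: in the Southern Hemisphere the Coriolis force deflects motion to the left, so the geostrophic wind blows 90° to the left of the pressure-gradient force (low pressure on the right).
Rotating 270° by 90° counterclockwise gives 180° — the wind blows toward the south.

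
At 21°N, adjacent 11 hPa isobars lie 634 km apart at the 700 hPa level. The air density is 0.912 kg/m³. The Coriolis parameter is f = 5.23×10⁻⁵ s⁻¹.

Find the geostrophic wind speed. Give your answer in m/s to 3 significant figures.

36.4 m/s

Pressure gradient: |∂P/∂n| = 1100 Pa / 634000 m = 1.74×10⁻³ Pa/m
Geostrophic balance (pressure-gradient force = Coriolis force):
V_g = (1/(fρ)) |∂P/∂n| = 1.74×10⁻³ / (5.23×10⁻⁵ × 0.912) = 36.4 m/s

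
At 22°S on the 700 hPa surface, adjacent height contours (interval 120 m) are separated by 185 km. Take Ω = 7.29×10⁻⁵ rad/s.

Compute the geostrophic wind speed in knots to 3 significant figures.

226 knots

Coriolis parameter at 22°S:
f = 2Ω sin φ = 2 × 7.29×10⁻⁵ × sin 22° = 5.46×10⁻⁵ s⁻¹
Height gradient: |∂Z/∂n| = 120 m / 185000 m = 6.49×10⁻⁴
On a pressure surface, geostrophic balance gives V_g = (g/f)|∂Z/∂n|:
V_g = 9.81 × 6.49×10⁻⁴ / 5.46×10⁻⁵ = 117 m/s
Converting: 117 m/s × 1.944 = 226 knots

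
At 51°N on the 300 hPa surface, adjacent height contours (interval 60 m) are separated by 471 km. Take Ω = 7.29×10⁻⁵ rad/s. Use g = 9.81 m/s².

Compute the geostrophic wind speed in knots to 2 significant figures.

Coriolis parameter at 51°N:
f = 2Ω sin φ = 2 × 7.29×10⁻⁵ × sin 51° = 1.13×10⁻⁴ s⁻¹
Height gradient: |∂Z/∂n| = 60 m / 471000 m = 1.27×10⁻⁴
On a pressure surface, geostrophic balance gives V_g = (g/f)|∂Z/∂n|:
V_g = 9.81 × 1.27×10⁻⁴ / 1.13×10⁻⁴ = 11.0 m/s
Converting: 11.0 m/s × 1.944 = 21 knots

21 knots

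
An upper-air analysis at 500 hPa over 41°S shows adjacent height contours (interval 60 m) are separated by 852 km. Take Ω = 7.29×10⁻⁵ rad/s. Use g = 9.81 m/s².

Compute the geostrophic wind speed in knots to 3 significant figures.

14.0 knots

Coriolis parameter at 41°S:
f = 2Ω sin φ = 2 × 7.29×10⁻⁵ × sin 41° = 9.57×10⁻⁵ s⁻¹
Height gradient: |∂Z/∂n| = 60 m / 852000 m = 7.04×10⁻⁵
On a pressure surface, geostrophic balance gives V_g = (g/f)|∂Z/∂n|:
V_g = 9.81 × 7.04×10⁻⁵ / 9.57×10⁻⁵ = 7.22 m/s
Converting: 7.22 m/s × 1.944 = 14.0 knots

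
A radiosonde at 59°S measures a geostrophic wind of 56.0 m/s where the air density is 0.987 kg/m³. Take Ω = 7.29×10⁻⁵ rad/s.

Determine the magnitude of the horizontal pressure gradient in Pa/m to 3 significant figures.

Coriolis parameter at 59°S:
f = 2Ω sin φ = 2 × 7.29×10⁻⁵ × sin 59° = 1.25×10⁻⁴ s⁻¹
Geostrophic balance rearranged: |∂P/∂n| = f ρ V_g
|∂P/∂n| = 1.25×10⁻⁴ × 0.987 × 56.0 = 6.91×10⁻³ Pa/m

6.91×10⁻³ Pa/m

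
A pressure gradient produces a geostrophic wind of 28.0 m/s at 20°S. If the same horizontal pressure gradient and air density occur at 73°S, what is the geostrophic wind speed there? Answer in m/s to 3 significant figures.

With the same pressure gradient and density, V_g ∝ 1/f ∝ 1/sin φ.
V₂ = V₁ · sin φ₁ / sin φ₂ = 28.0 × sin 20° / sin 73°
V₂ = 28.0 × 0.3420/0.9563 = 10.0 m/s

10.0 m/s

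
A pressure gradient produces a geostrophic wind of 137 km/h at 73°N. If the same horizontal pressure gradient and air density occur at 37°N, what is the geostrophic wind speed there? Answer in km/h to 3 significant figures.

With the same pressure gradient and density, V_g ∝ 1/f ∝ 1/sin φ.
V₂ = V₁ · sin φ₁ / sin φ₂ = 137 × sin 73° / sin 37°
V₂ = 137 × 0.9563/0.6018 = 218 km/h

218 km/h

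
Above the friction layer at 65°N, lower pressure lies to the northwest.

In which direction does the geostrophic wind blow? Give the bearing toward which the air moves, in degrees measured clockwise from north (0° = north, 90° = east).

045°

The pressure-gradient force points toward the northwest (bearing 315°).
Geostrophic balance: in the Northern Hemisphere the Coriolis force deflects motion to the right, so the geostrophic wind blows 90° to the right of the pressure-gradient force (low pressure on the left).
Rotating 315° by 90° clockwise gives 045° — the wind blows toward the northeast.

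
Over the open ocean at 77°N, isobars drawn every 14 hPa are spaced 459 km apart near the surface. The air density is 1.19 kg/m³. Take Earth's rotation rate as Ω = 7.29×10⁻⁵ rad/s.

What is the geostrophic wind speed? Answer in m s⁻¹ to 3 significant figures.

18.0 m s⁻¹

Coriolis parameter at 77°N:
f = 2Ω sin φ = 2 × 7.29×10⁻⁵ × sin 77° = 1.42×10⁻⁴ s⁻¹
Pressure gradient: |∂P/∂n| = 1400 Pa / 459000 m = 3.05×10⁻³ Pa/m
Geostrophic balance (pressure-gradient force = Coriolis force):
V_g = (1/(fρ)) |∂P/∂n| = 3.05×10⁻³ / (1.42×10⁻⁴ × 1.19) = 18.0 m/s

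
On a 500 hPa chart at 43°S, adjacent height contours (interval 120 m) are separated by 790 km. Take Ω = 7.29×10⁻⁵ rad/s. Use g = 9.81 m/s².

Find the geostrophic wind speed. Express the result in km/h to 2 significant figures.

54 km/h

Coriolis parameter at 43°S:
f = 2Ω sin φ = 2 × 7.29×10⁻⁵ × sin 43° = 9.94×10⁻⁵ s⁻¹
Height gradient: |∂Z/∂n| = 120 m / 790000 m = 1.52×10⁻⁴
On a pressure surface, geostrophic balance gives V_g = (g/f)|∂Z/∂n|:
V_g = 9.81 × 1.52×10⁻⁴ / 9.94×10⁻⁵ = 15.0 m/s
Converting: 15.0 m/s × 3.6 = 54 km/h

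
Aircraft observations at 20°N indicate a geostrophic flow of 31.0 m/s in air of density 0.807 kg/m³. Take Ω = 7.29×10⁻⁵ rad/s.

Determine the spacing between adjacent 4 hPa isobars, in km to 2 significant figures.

Coriolis parameter at 20°N:
f = 2Ω sin φ = 2 × 7.29×10⁻⁵ × sin 20° = 4.99×10⁻⁵ s⁻¹
Geostrophic balance rearranged: |∂P/∂n| = f ρ V_g
|∂P/∂n| = 4.99×10⁻⁵ × 0.807 × 31.0 = 1.25×10⁻³ Pa/m
Isobar spacing: Δn = ΔP/|∂P/∂n| = 400 Pa / 1.25×10⁻³ Pa/m = 320638 m ≈ 320 km

320 km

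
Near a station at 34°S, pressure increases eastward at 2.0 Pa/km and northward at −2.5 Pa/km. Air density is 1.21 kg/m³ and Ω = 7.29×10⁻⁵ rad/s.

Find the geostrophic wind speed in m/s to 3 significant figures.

32.5 m/s

Coriolis parameter at 34°S:
f = 2Ω sin φ = 2 × 7.29×10⁻⁵ × sin 34° = 8.15×10⁻⁵ s⁻¹
In the Southern Hemisphere f is negative: f = −8.15×10⁻⁵ s⁻¹.
Component geostrophic relations (x east, y north):
u_g = −(1/(fρ)) ∂P/∂y,  v_g = (1/(fρ)) ∂P/∂x
u_g = −(−2.5×10⁻³)/(−8.15×10⁻⁵ × 1.21) = −25.3 m/s;  v_g = (2.0×10⁻³)/(−8.15×10⁻⁵ × 1.21) = −20.3 m/s
|V_g| = √(u_g² + v_g²) = 32.5 m/s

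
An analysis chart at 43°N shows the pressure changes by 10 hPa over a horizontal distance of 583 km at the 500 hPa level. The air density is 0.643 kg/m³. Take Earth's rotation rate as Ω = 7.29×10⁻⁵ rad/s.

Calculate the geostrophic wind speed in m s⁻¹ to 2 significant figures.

27 m s⁻¹

Coriolis parameter at 43°N:
f = 2Ω sin φ = 2 × 7.29×10⁻⁵ × sin 43° = 9.94×10⁻⁵ s⁻¹
Pressure gradient: |∂P/∂n| = 1000 Pa / 583000 m = 1.72×10⁻³ Pa/m
Geostrophic balance (pressure-gradient force = Coriolis force):
V_g = (1/(fρ)) |∂P/∂n| = 1.72×10⁻³ / (9.94×10⁻⁵ × 0.643) = 26.8 m/s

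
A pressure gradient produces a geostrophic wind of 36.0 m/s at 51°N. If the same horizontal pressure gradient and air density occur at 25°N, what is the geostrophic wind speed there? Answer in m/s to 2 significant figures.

With the same pressure gradient and density, V_g ∝ 1/f ∝ 1/sin φ.
V₂ = V₁ · sin φ₁ / sin φ₂ = 36.0 × sin 51° / sin 25°
V₂ = 36.0 × 0.7771/0.4226 = 66 m/s

66 m/s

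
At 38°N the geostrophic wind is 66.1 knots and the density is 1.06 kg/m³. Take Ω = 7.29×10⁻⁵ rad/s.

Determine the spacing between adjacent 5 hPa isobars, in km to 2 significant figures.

150 km

Coriolis parameter at 38°N:
f = 2Ω sin φ = 2 × 7.29×10⁻⁵ × sin 38° = 8.98×10⁻⁵ s⁻¹
Wind speed in SI: 66.1 knots = 34.0 m/s
Geostrophic balance rearranged: |∂P/∂n| = f ρ V_g
|∂P/∂n| = 8.98×10⁻⁵ × 1.06 × 34.0 = 3.24×10⁻³ Pa/m
Isobar spacing: Δn = ΔP/|∂P/∂n| = 500 Pa / 3.24×10⁻³ Pa/m = 154534 m ≈ 150 km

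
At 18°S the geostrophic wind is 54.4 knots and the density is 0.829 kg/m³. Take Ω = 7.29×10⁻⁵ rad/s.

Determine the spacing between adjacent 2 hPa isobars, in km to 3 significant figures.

191 km

Coriolis parameter at 18°S:
f = 2Ω sin φ = 2 × 7.29×10⁻⁵ × sin 18° = 4.51×10⁻⁵ s⁻¹
Wind speed in SI: 54.4 knots = 28.0 m/s
Geostrophic balance rearranged: |∂P/∂n| = f ρ V_g
|∂P/∂n| = 4.51×10⁻⁵ × 0.829 × 28.0 = 1.05×10⁻³ Pa/m
Isobar spacing: Δn = ΔP/|∂P/∂n| = 200 Pa / 1.05×10⁻³ Pa/m = 191337 m ≈ 191 km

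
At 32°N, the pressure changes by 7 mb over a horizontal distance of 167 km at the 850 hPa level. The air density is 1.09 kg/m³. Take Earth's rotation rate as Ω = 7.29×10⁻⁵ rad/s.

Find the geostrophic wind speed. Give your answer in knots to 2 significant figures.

97 knots

Coriolis parameter at 32°N:
f = 2Ω sin φ = 2 × 7.29×10⁻⁵ × sin 32° = 7.73×10⁻⁵ s⁻¹
Pressure gradient: |∂P/∂n| = 700 Pa / 167000 m = 4.19×10⁻³ Pa/m
Geostrophic balance (pressure-gradient force = Coriolis force):
V_g = (1/(fρ)) |∂P/∂n| = 4.19×10⁻³ / (7.73×10⁻⁵ × 1.09) = 49.8 m/s
Converting: 49.8 m/s × 1.944 = 97 knots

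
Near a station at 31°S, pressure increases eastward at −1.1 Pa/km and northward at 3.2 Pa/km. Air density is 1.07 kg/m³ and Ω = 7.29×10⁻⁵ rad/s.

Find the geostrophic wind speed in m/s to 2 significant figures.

42 m/s

Coriolis parameter at 31°S:
f = 2Ω sin φ = 2 × 7.29×10⁻⁵ × sin 31° = 7.51×10⁻⁵ s⁻¹
In the Southern Hemisphere f is negative: f = −7.51×10⁻⁵ s⁻¹.
Component geostrophic relations (x east, y north):
u_g = −(1/(fρ)) ∂P/∂y,  v_g = (1/(fρ)) ∂P/∂x
u_g = −(3.2×10⁻³)/(−7.51×10⁻⁵ × 1.07) = 39.8 m/s;  v_g = (−1.1×10⁻³)/(−7.51×10⁻⁵ × 1.07) = 13.7 m/s
|V_g| = √(u_g² + v_g²) = 42.1 m/s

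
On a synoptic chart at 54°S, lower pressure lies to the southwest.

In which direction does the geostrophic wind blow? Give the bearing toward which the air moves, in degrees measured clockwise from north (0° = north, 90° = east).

The pressure-gradient force points toward the southwest (bearing 225°).
Geostrophic balance: in the Southern Hemisphere the Coriolis force deflects motion to the left, so the geostrophic wind blows 90° to the left of the pressure-gradient force (low pressure on the right).
Rotating 225° by 90° counterclockwise gives 135° — the wind blows toward the southeast.

135°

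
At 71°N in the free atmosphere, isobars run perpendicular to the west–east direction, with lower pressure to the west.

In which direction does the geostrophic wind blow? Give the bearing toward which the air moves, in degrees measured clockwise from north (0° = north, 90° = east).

The pressure-gradient force points toward the west (bearing 270°).
Geostrophic balance: in the Northern Hemisphere the Coriolis force deflects motion to the right, so the geostrophic wind blows 90° to the right of the pressure-gradient force (low pressure on the left).
Rotating 270° by 90° clockwise gives 000° — the wind blows toward the north.

000°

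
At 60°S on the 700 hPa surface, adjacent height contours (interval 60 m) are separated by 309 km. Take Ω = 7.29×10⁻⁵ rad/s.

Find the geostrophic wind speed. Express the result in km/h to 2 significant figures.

Coriolis parameter at 60°S:
f = 2Ω sin φ = 2 × 7.29×10⁻⁵ × sin 60° = 1.26×10⁻⁴ s⁻¹
Height gradient: |∂Z/∂n| = 60 m / 309000 m = 1.94×10⁻⁴
On a pressure surface, geostrophic balance gives V_g = (g/f)|∂Z/∂n|:
V_g = 9.81 × 1.94×10⁻⁴ / 1.26×10⁻⁴ = 15.1 m/s
Converting: 15.1 m/s × 3.6 = 54 km/h

54 km/h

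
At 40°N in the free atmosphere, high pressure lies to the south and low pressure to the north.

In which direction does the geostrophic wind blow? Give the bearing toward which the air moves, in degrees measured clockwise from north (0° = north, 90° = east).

090°

The pressure-gradient force points toward the north (bearing 000°).
Geostrophic balance: in the Northern Hemisphere the Coriolis force deflects motion to the right, so the geostrophic wind blows 90° to the right of the pressure-gradient force (low pressure on the left).
Rotating 000° by 90° clockwise gives 090° — the wind blows toward the east.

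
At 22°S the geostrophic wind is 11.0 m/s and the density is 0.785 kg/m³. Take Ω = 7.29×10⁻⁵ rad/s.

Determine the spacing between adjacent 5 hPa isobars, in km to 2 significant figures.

Coriolis parameter at 22°S:
f = 2Ω sin φ = 2 × 7.29×10⁻⁵ × sin 22° = 5.46×10⁻⁵ s⁻¹
Geostrophic balance rearranged: |∂P/∂n| = f ρ V_g
|∂P/∂n| = 5.46×10⁻⁵ × 0.785 × 11.0 = 4.72×10⁻⁴ Pa/m
Isobar spacing: Δn = ΔP/|∂P/∂n| = 500 Pa / 4.72×10⁻⁴ Pa/m = 1060168 m ≈ 1100 km

1100 km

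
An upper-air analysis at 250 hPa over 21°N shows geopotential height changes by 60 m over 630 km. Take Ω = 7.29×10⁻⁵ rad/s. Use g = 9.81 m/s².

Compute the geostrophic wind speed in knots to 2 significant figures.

35 knots

Coriolis parameter at 21°N:
f = 2Ω sin φ = 2 × 7.29×10⁻⁵ × sin 21° = 5.23×10⁻⁵ s⁻¹
Height gradient: |∂Z/∂n| = 60 m / 630000 m = 9.52×10⁻⁵
On a pressure surface, geostrophic balance gives V_g = (g/f)|∂Z/∂n|:
V_g = 9.81 × 9.52×10⁻⁵ / 5.23×10⁻⁵ = 17.9 m/s
Converting: 17.9 m/s × 1.944 = 35 knots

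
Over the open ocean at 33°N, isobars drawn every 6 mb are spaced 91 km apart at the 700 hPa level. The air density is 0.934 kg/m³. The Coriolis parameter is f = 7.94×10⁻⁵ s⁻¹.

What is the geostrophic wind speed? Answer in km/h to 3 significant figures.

Pressure gradient: |∂P/∂n| = 600 Pa / 91000 m = 6.59×10⁻³ Pa/m
Geostrophic balance (pressure-gradient force = Coriolis force):
V_g = (1/(fρ)) |∂P/∂n| = 6.59×10⁻³ / (7.94×10⁻⁵ × 0.934) = 88.9 m/s
Converting: 88.9 m/s × 3.6 = 320 km/h

320 km/h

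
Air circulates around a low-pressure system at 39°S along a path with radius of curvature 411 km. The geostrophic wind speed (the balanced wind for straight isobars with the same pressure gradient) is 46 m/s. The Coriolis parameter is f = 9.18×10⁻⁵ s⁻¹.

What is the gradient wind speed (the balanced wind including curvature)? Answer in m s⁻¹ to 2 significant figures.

Around a low, centrifugal force acts outward with Coriolis, so pressure-gradient force balances both:
(1/ρ)|∂P/∂n| = fV + V²/R  →  V² + fR·V − fR·V_g = 0
With fR = 9.18×10⁻⁵ × 411×10³ m = 37.7 m/s:
V = [−fR + √((fR)² + 4 fR V_g)]/2 = [−37.7 + √(37.7² + 4×37.7×46)]/2 = 26.9 m/s
Subgeostrophic (V < V_g = 46 m/s), as expected around a low.

27 m s⁻¹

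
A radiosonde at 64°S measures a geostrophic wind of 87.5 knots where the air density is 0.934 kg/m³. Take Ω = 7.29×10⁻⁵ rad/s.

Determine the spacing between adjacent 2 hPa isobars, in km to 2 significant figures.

Coriolis parameter at 64°S:
f = 2Ω sin φ = 2 × 7.29×10⁻⁵ × sin 64° = 1.31×10⁻⁴ s⁻¹
Wind speed in SI: 87.5 knots = 45.0 m/s
Geostrophic balance rearranged: |∂P/∂n| = f ρ V_g
|∂P/∂n| = 1.31×10⁻⁴ × 0.934 × 45.0 = 5.51×10⁻³ Pa/m
Isobar spacing: Δn = ΔP/|∂P/∂n| = 200 Pa / 5.51×10⁻³ Pa/m = 36301 m ≈ 36 km

36 km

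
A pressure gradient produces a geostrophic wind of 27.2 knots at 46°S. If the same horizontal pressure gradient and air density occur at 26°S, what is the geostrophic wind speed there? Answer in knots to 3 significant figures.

44.6 knots

With the same pressure gradient and density, V_g ∝ 1/f ∝ 1/sin φ.
V₂ = V₁ · sin φ₁ / sin φ₂ = 27.2 × sin 46° / sin 26°
V₂ = 27.2 × 0.7193/0.4384 = 44.6 knots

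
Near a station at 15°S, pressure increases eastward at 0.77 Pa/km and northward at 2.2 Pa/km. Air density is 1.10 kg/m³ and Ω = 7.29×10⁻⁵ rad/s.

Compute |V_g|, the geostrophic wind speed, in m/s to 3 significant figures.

Coriolis parameter at 15°S:
f = 2Ω sin φ = 2 × 7.29×10⁻⁵ × sin 15° = 3.77×10⁻⁵ s⁻¹
In the Southern Hemisphere f is negative: f = −3.77×10⁻⁵ s⁻¹.
Component geostrophic relations (x east, y north):
u_g = −(1/(fρ)) ∂P/∂y,  v_g = (1/(fρ)) ∂P/∂x
u_g = −(2.2×10⁻³)/(−3.77×10⁻⁵ × 1.10) = 53.0 m/s;  v_g = (0.77×10⁻³)/(−3.77×10⁻⁵ × 1.10) = −18.6 m/s
|V_g| = √(u_g² + v_g²) = 56.2 m/s

56.2 m/s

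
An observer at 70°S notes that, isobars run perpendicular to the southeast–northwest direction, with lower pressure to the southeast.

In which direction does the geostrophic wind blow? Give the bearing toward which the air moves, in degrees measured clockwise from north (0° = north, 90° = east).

045°

The pressure-gradient force points toward the southeast (bearing 135°).
Geostrophic balance: in the Southern Hemisphere the Coriolis force deflects motion to the left, so the geostrophic wind blows 90° to the left of the pressure-gradient force (low pressure on the right).
Rotating 135° by 90° counterclockwise gives 045° — the wind blows toward the northeast.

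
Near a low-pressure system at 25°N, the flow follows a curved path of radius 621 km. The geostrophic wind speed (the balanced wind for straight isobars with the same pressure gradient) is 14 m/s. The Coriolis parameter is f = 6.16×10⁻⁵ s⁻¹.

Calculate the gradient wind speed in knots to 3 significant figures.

Around a low, centrifugal force acts outward with Coriolis, so pressure-gradient force balances both:
(1/ρ)|∂P/∂n| = fV + V²/R  →  V² + fR·V − fR·V_g = 0
With fR = 6.16×10⁻⁵ × 621×10³ m = 38.3 m/s:
V = [−fR + √((fR)² + 4 fR V_g)]/2 = [−38.3 + √(38.3² + 4×38.3×14)]/2 = 10.9 m/s
Subgeostrophic (V < V_g = 14 m/s), as expected around a low.
Converting: 10.9 m/s × 1.944 = 21.2 knots

21.2 knots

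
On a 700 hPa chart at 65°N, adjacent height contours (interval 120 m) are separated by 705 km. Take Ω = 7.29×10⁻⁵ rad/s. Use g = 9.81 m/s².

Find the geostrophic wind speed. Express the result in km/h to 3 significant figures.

45.5 km/h

Coriolis parameter at 65°N:
f = 2Ω sin φ = 2 × 7.29×10⁻⁵ × sin 65° = 1.32×10⁻⁴ s⁻¹
Height gradient: |∂Z/∂n| = 120 m / 705000 m = 1.70×10⁻⁴
On a pressure surface, geostrophic balance gives V_g = (g/f)|∂Z/∂n|:
V_g = 9.81 × 1.70×10⁻⁴ / 1.32×10⁻⁴ = 12.6 m/s
Converting: 12.6 m/s × 3.6 = 45.5 km/h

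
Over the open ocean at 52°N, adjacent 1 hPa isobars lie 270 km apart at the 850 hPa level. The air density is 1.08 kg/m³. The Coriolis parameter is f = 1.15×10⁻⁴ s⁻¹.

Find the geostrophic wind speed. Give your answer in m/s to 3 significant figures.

Pressure gradient: |∂P/∂n| = 100 Pa / 270000 m = 3.70×10⁻⁴ Pa/m
Geostrophic balance (pressure-gradient force = Coriolis force):
V_g = (1/(fρ)) |∂P/∂n| = 3.70×10⁻⁴ / (1.15×10⁻⁴ × 1.08) = 2.98 m/s

2.98 m/s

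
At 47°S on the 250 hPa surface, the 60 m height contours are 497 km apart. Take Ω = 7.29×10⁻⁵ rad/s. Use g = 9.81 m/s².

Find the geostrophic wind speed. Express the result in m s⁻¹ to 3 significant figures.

11.1 m s⁻¹

Coriolis parameter at 47°S:
f = 2Ω sin φ = 2 × 7.29×10⁻⁵ × sin 47° = 1.07×10⁻⁴ s⁻¹
Height gradient: |∂Z/∂n| = 60 m / 497000 m = 1.21×10⁻⁴
On a pressure surface, geostrophic balance gives V_g = (g/f)|∂Z/∂n|:
V_g = 9.81 × 1.21×10⁻⁴ / 1.07×10⁻⁴ = 11.1 m/s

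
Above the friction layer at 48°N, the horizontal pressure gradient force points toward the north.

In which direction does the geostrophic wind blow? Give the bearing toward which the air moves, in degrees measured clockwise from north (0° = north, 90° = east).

090°

The pressure-gradient force points toward the north (bearing 000°).
Geostrophic balance: in the Northern Hemisphere the Coriolis force deflects motion to the right, so the geostrophic wind blows 90° to the right of the pressure-gradient force (low pressure on the left).
Rotating 000° by 90° clockwise gives 090° — the wind blows toward the east.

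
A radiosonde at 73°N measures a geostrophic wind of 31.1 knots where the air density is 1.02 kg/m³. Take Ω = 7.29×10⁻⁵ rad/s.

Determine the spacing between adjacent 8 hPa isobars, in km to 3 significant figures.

Coriolis parameter at 73°N:
f = 2Ω sin φ = 2 × 7.29×10⁻⁵ × sin 73° = 1.39×10⁻⁴ s⁻¹
Wind speed in SI: 31.1 knots = 16.0 m/s
Geostrophic balance rearranged: |∂P/∂n| = f ρ V_g
|∂P/∂n| = 1.39×10⁻⁴ × 1.02 × 16.0 = 2.28×10⁻³ Pa/m
Isobar spacing: Δn = ΔP/|∂P/∂n| = 800 Pa / 2.28×10⁻³ Pa/m = 351591 m ≈ 352 km

352 km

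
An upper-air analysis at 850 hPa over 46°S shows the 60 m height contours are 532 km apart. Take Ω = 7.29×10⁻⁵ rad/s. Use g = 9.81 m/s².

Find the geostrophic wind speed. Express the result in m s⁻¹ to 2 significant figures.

11 m s⁻¹

Coriolis parameter at 46°S:
f = 2Ω sin φ = 2 × 7.29×10⁻⁵ × sin 46° = 1.05×10⁻⁴ s⁻¹
Height gradient: |∂Z/∂n| = 60 m / 532000 m = 1.13×10⁻⁴
On a pressure surface, geostrophic balance gives V_g = (g/f)|∂Z/∂n|:
V_g = 9.81 × 1.13×10⁻⁴ / 1.05×10⁻⁴ = 10.5 m/s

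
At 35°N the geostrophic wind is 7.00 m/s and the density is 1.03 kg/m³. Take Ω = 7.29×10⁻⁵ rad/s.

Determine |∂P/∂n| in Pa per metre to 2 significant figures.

6.0×10⁻⁴ Pa/m

Coriolis parameter at 35°N:
f = 2Ω sin φ = 2 × 7.29×10⁻⁵ × sin 35° = 8.36×10⁻⁵ s⁻¹
Geostrophic balance rearranged: |∂P/∂n| = f ρ V_g
|∂P/∂n| = 8.36×10⁻⁵ × 1.03 × 7.00 = 6.03×10⁻⁴ Pa/m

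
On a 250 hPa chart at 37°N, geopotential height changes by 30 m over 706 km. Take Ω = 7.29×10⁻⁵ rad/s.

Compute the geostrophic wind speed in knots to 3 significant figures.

9.23 knots

Coriolis parameter at 37°N:
f = 2Ω sin φ = 2 × 7.29×10⁻⁵ × sin 37° = 8.77×10⁻⁵ s⁻¹
Height gradient: |∂Z/∂n| = 30 m / 706000 m = 4.25×10⁻⁵
On a pressure surface, geostrophic balance gives V_g = (g/f)|∂Z/∂n|:
V_g = 9.81 × 4.25×10⁻⁵ / 8.77×10⁻⁵ = 4.75 m/s
Converting: 4.75 m/s × 1.944 = 9.23 knots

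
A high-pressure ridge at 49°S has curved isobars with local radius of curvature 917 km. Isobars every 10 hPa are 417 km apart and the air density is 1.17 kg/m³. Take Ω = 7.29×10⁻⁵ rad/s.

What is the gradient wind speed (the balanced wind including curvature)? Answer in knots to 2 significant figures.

Coriolis parameter at 49°S:
f = 2Ω sin φ = 2 × 7.29×10⁻⁵ × sin 49° = 1.10×10⁻⁴ s⁻¹
Pressure gradient: |∂P/∂n| = 1000 Pa / 417000 m = 2.40×10⁻³ Pa/m
Geostrophic speed: V_g = |∂P/∂n|/(fρ) = 2.40×10⁻³/(1.10×10⁻⁴ × 1.17) = 18.6 m/s
Around a high, pressure-gradient force acts outward with centrifugal, so Coriolis balances both:
fV = (1/ρ)|∂P/∂n| + V²/R  →  V² − fR·V + fR·V_g = 0
With fR = 1.10×10⁻⁴ × 917×10³ m = 101 m/s:
V = [fR − √((fR)² − 4 fR V_g)]/2 = [101 − √(101² − 4×101×18.6)]/2 = 24.6 m/s
Supergeostrophic (V > V_g = 18.6 m/s), as expected around a high.
Converting: 24.6 m/s × 1.944 = 48 knots

48 knots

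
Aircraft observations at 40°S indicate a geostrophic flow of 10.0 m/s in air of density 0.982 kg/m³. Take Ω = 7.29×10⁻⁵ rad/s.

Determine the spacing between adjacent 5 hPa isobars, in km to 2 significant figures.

540 km

Coriolis parameter at 40°S:
f = 2Ω sin φ = 2 × 7.29×10⁻⁵ × sin 40° = 9.37×10⁻⁵ s⁻¹
Geostrophic balance rearranged: |∂P/∂n| = f ρ V_g
|∂P/∂n| = 9.37×10⁻⁵ × 0.982 × 10.0 = 9.20×10⁻⁴ Pa/m
Isobar spacing: Δn = ΔP/|∂P/∂n| = 500 Pa / 9.20×10⁻⁴ Pa/m = 543292 m ≈ 540 km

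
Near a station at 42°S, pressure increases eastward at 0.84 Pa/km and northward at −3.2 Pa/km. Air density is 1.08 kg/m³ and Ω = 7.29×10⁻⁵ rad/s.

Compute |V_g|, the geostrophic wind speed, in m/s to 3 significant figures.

Coriolis parameter at 42°S:
f = 2Ω sin φ = 2 × 7.29×10⁻⁵ × sin 42° = 9.76×10⁻⁵ s⁻¹
In the Southern Hemisphere f is negative: f = −9.76×10⁻⁵ s⁻¹.
Component geostrophic relations (x east, y north):
u_g = −(1/(fρ)) ∂P/∂y,  v_g = (1/(fρ)) ∂P/∂x
u_g = −(−3.2×10⁻³)/(−9.76×10⁻⁵ × 1.08) = −30.4 m/s;  v_g = (0.84×10⁻³)/(−9.76×10⁻⁵ × 1.08) = −7.97 m/s
|V_g| = √(u_g² + v_g²) = 31.4 m/s

31.4 m/s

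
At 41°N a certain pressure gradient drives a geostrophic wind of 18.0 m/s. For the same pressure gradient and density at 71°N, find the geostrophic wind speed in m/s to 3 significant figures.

12.5 m/s

With the same pressure gradient and density, V_g ∝ 1/f ∝ 1/sin φ.
V₂ = V₁ · sin φ₁ / sin φ₂ = 18.0 × sin 41° / sin 71°
V₂ = 18.0 × 0.6561/0.9455 = 12.5 m/s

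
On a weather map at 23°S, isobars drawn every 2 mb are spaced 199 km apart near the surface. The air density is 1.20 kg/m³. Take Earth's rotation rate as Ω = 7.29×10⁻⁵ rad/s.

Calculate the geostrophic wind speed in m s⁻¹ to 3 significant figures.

14.7 m s⁻¹

Coriolis parameter at 23°S:
f = 2Ω sin φ = 2 × 7.29×10⁻⁵ × sin 23° = 5.70×10⁻⁵ s⁻¹
Pressure gradient: |∂P/∂n| = 200 Pa / 199000 m = 1.01×10⁻³ Pa/m
Geostrophic balance (pressure-gradient force = Coriolis force):
V_g = (1/(fρ)) |∂P/∂n| = 1.01×10⁻³ / (5.70×10⁻⁵ × 1.20) = 14.7 m/s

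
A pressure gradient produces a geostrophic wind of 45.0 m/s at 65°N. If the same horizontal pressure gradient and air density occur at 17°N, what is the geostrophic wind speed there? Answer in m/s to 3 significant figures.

139 m/s

With the same pressure gradient and density, V_g ∝ 1/f ∝ 1/sin φ.
V₂ = V₁ · sin φ₁ / sin φ₂ = 45.0 × sin 65° / sin 17°
V₂ = 45.0 × 0.9063/0.2924 = 139 m/s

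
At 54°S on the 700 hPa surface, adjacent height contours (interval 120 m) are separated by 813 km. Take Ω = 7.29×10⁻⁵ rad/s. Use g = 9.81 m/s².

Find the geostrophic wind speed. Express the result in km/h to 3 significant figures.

44.2 km/h

Coriolis parameter at 54°S:
f = 2Ω sin φ = 2 × 7.29×10⁻⁵ × sin 54° = 1.18×10⁻⁴ s⁻¹
Height gradient: |∂Z/∂n| = 120 m / 813000 m = 1.48×10⁻⁴
On a pressure surface, geostrophic balance gives V_g = (g/f)|∂Z/∂n|:
V_g = 9.81 × 1.48×10⁻⁴ / 1.18×10⁻⁴ = 12.3 m/s
Converting: 12.3 m/s × 3.6 = 44.2 km/h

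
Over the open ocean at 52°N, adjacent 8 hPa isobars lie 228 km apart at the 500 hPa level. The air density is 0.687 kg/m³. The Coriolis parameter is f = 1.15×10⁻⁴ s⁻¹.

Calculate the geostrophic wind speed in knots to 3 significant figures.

86.3 knots

Pressure gradient: |∂P/∂n| = 800 Pa / 228000 m = 3.51×10⁻³ Pa/m
Geostrophic balance (pressure-gradient force = Coriolis force):
V_g = (1/(fρ)) |∂P/∂n| = 3.51×10⁻³ / (1.15×10⁻⁴ × 0.687) = 44.4 m/s
Converting: 44.4 m/s × 1.944 = 86.3 knots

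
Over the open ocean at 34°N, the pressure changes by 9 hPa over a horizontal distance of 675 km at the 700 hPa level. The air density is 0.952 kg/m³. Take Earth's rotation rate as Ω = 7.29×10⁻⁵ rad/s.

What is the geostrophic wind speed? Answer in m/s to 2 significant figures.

17 m/s

Coriolis parameter at 34°N:
f = 2Ω sin φ = 2 × 7.29×10⁻⁵ × sin 34° = 8.15×10⁻⁵ s⁻¹
Pressure gradient: |∂P/∂n| = 900 Pa / 675000 m = 1.33×10⁻³ Pa/m
Geostrophic balance (pressure-gradient force = Coriolis force):
V_g = (1/(fρ)) |∂P/∂n| = 1.33×10⁻³ / (8.15×10⁻⁵ × 0.952) = 17.2 m/s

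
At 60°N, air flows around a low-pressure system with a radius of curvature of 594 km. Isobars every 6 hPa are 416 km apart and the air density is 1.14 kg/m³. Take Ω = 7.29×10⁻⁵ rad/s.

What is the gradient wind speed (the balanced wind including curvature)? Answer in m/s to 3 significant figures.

8.95 m/s

Coriolis parameter at 60°N:
f = 2Ω sin φ = 2 × 7.29×10⁻⁵ × sin 60° = 1.26×10⁻⁴ s⁻¹
Pressure gradient: |∂P/∂n| = 600 Pa / 416000 m = 1.44×10⁻³ Pa/m
Geostrophic speed: V_g = |∂P/∂n|/(fρ) = 1.44×10⁻³/(1.26×10⁻⁴ × 1.14) = 10.0 m/s
Around a low, centrifugal force acts outward with Coriolis, so pressure-gradient force balances both:
(1/ρ)|∂P/∂n| = fV + V²/R  →  V² + fR·V − fR·V_g = 0
With fR = 1.26×10⁻⁴ × 594×10³ m = 75.0 m/s:
V = [−fR + √((fR)² + 4 fR V_g)]/2 = [−75.0 + √(75.0² + 4×75.0×10)]/2 = 8.95 m/s
Subgeostrophic (V < V_g = 10 m/s), as expected around a low.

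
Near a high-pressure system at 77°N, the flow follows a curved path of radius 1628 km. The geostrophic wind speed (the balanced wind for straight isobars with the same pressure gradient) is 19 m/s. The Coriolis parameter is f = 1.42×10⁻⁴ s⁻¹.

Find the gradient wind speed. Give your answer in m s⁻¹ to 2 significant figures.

Around a high, pressure-gradient force acts outward with centrifugal, so Coriolis balances both:
fV = (1/ρ)|∂P/∂n| + V²/R  →  V² − fR·V + fR·V_g = 0
With fR = 1.42×10⁻⁴ × 1628×10³ m = 231 m/s:
V = [fR − √((fR)² − 4 fR V_g)]/2 = [231 − √(231² − 4×231×19)]/2 = 20.9 m/s
Supergeostrophic (V > V_g = 19 m/s), as expected around a high.

21 m s⁻¹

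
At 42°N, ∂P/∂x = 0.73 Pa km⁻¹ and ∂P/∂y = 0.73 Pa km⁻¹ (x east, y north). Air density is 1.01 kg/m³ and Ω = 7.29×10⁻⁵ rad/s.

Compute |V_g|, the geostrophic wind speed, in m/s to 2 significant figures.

Coriolis parameter at 42°N:
f = 2Ω sin φ = 2 × 7.29×10⁻⁵ × sin 42° = 9.76×10⁻⁵ s⁻¹
Component geostrophic relations (x east, y north):
u_g = −(1/(fρ)) ∂P/∂y,  v_g = (1/(fρ)) ∂P/∂x
u_g = −(0.73×10⁻³)/(9.76×10⁻⁵ × 1.01) = −7.41 m/s;  v_g = (0.73×10⁻³)/(9.76×10⁻⁵ × 1.01) = 7.41 m/s
|V_g| = √(u_g² + v_g²) = 10.5 m/s

10 m/s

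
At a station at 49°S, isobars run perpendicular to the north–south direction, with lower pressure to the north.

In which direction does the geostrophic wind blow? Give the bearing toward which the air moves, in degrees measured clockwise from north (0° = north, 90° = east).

270°

The pressure-gradient force points toward the north (bearing 000°).
Geostrophic balance: in the Southern Hemisphere the Coriolis force deflects motion to the left, so the geostrophic wind blows 90° to the left of the pressure-gradient force (low pressure on the right).
Rotating 000° by 90° counterclockwise gives 270° — the wind blows toward the west.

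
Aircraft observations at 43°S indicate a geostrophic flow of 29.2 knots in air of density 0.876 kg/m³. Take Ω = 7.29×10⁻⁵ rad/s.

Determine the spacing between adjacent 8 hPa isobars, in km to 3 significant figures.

611 km

Coriolis parameter at 43°S:
f = 2Ω sin φ = 2 × 7.29×10⁻⁵ × sin 43° = 9.94×10⁻⁵ s⁻¹
Wind speed in SI: 29.2 knots = 15.0 m/s
Geostrophic balance rearranged: |∂P/∂n| = f ρ V_g
|∂P/∂n| = 9.94×10⁻⁵ × 0.876 × 15.0 = 1.31×10⁻³ Pa/m
Isobar spacing: Δn = ΔP/|∂P/∂n| = 800 Pa / 1.31×10⁻³ Pa/m = 611398 m ≈ 611 km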